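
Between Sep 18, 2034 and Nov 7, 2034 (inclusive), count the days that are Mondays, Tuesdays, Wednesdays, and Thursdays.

30

Sep 18, 2034 is a Monday.
The range spans 51 days (inclusive of both endpoints).
51 = 7 × 7 + 2, so there are 7 full weeks plus 2 extra days.
Each full week contributes 4 days from the set (Mon, Tue, Wed, Thu): 7 × 4 = 28.
The 2 extra days are Monday, Tuesday — 2 of them qualify.
Total: 28 + 2 = 30.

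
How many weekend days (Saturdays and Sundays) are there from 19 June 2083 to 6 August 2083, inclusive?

14

19 June 2083 is a Saturday.
That's 49 days from start to end, counting both.
49 = 7 × 7, so the span is exactly 7 full weeks.
Each full week contributes 2 weekend days (Sat, Sun): 7 × 2 = 14.
Total: 14.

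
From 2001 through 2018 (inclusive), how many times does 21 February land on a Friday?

2

Day of week of February 21 in each year:
2001: Wed, 2002: Thu, 2003: Fri ✓, 2004: Sat, 2005: Mon, 2006: Tue, 2007: Wed, 2008: Thu, 2009: Sat, 2010: Sun, 2011: Mon, 2012: Tue, 2013: Thu, 2014: Fri ✓, 2015: Sat, 2016: Sun, 2017: Tue, 2018: Wed
Fridays: 2003, 2014.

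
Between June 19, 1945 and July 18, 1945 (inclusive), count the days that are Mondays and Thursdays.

June 19, 1945 is a Tuesday.
From June 19, 1945 to July 18, 1945 is 30 days inclusive.
30 = 7 × 4 + 2, so there are 4 full weeks plus 2 extra days.
Each full week contributes 2 days from the set (Mon, Thu): 4 × 2 = 8.
The 2 extra days are Tuesday, Wednesday — none qualify.
Total: 8 + 0 = 8.

8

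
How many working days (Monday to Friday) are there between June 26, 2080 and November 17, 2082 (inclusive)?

625

June 26, 2080 is a Wednesday.
That's 875 days from start to end, counting both.
875 = 7 × 125, so the span is exactly 125 full weeks.
Each full week contributes 5 weekdays (Mon–Fri): 125 × 5 = 625.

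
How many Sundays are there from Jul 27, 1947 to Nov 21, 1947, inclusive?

Jul 27, 1947 is a Sunday.
That's 118 days from start to end, counting both.
118 = 7 × 16 + 6, so there are 16 full weeks plus 6 extra days.
Each full week contributes one Sunday: 16 so far.
The 6 extra days are Sunday, Monday, Tuesday, Wednesday, Thursday, Friday — 1 of them qualifies.
Total: 16 + 1 = 17.

17 Sundays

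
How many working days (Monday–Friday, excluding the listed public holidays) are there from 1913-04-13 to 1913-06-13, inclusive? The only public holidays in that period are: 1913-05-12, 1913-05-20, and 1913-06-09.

1913-04-13 is a Sunday.
The range spans 62 days (inclusive of both endpoints).
62 = 7 × 8 + 6, so there are 8 full weeks plus 6 extra days.
Each full week contributes 5 weekdays (Mon–Fri): 8 × 5 = 40.
The 6 extra days are Sunday, Monday, Tuesday, Wednesday, Thursday, Friday — 5 of them qualify.
Total: 40 + 5 = 45.
Holidays: 1913-05-12 (Mon); 1913-05-20 (Tue); 1913-06-09 (Mon).
All 3 holidays fall on weekdays, so subtract 3.
Business days: 45 − 3 = 42.

42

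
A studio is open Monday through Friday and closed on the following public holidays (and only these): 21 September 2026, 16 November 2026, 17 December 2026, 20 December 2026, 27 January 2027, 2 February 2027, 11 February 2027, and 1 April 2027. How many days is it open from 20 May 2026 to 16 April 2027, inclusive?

231 business days

20 May 2026 is a Wednesday.
The range spans 332 days (inclusive of both endpoints).
332 = 7 × 47 + 3, so there are 47 full weeks plus 3 extra days.
Each full week contributes 5 weekdays (Mon–Fri): 47 × 5 = 235.
The 3 extra days are Wednesday, Thursday, Friday — 3 of them qualify.
Total: 235 + 3 = 238.
Holidays: 21 September 2026 (Mon); 16 November 2026 (Mon); 17 December 2026 (Thu); 20 December 2026 (Sun); 27 January 2027 (Wed); 2 February 2027 (Tue); 11 February 2027 (Thu); 1 April 2027 (Thu).
7 of the 8 holidays fall on weekdays; the rest are weekends and were already excluded.
Business days: 238 − 7 = 231.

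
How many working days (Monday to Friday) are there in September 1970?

1970-09-01 is a Tuesday.
That's 30 days from start to end, counting both.
30 = 7 × 4 + 2, so there are 4 full weeks plus 2 extra days.
Each full week contributes 5 weekdays (Mon–Fri): 4 × 5 = 20.
The 2 extra days are Tue, Wed — 2 of them qualify.
Total: 20 + 2 = 22.

22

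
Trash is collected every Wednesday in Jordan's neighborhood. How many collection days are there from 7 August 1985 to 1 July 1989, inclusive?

204 Wednesdays

7 August 1985 is a Wednesday.
The range spans 1425 days (inclusive of both endpoints).
1425 = 7 × 203 + 4, so there are 203 full weeks plus 4 extra days.
Each full week contributes one Wednesday: 203 so far.
The 4 extra days are Wednesday, Thursday, Friday, Saturday — 1 of them qualifies.
Total: 203 + 1 = 204.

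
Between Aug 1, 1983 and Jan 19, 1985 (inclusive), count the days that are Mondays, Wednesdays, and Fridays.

231

Aug 1, 1983 is a Monday.
The range spans 538 days (inclusive of both endpoints).
538 = 7 × 76 + 6, so there are 76 full weeks plus 6 extra days.
Each full week contributes 3 days from the set (Mon, Wed, Fri): 76 × 3 = 228.
The 6 extra days are Monday, Tuesday, Wednesday, Thursday, Friday, Saturday — 3 of them qualify.
Total: 228 + 3 = 231.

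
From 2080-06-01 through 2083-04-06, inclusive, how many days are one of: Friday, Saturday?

297

2080-06-01 is a Saturday.
That's 1040 days from start to end, counting both.
1040 = 7 × 148 + 4, so there are 148 full weeks plus 4 extra days.
Each full week contributes 2 days from the set (Fri, Sat): 148 × 2 = 296.
The 4 extra days are Saturday, Sunday, Monday, Tuesday — 1 of them qualifies.
Total: 296 + 1 = 297.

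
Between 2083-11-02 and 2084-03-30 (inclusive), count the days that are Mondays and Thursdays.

43

2083-11-02 is a Tuesday.
From 2083-11-02 to 2084-03-30 is 150 days inclusive.
150 = 7 × 21 + 3, so there are 21 full weeks plus 3 extra days.
Each full week contributes 2 days from the set (Mon, Thu): 21 × 2 = 42.
The 3 extra days are Tuesday, Wednesday, Thursday — 1 of them qualifies.
Total: 42 + 1 = 43.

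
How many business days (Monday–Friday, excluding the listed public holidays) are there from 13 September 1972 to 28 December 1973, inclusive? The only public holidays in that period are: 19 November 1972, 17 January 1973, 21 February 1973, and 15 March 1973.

335

13 September 1972 is a Wednesday.
From 13 September 1972 to 28 December 1973 is 472 days inclusive.
472 = 7 × 67 + 3, so there are 67 full weeks plus 3 extra days.
Each full week contributes 5 weekdays (Mon–Fri): 67 × 5 = 335.
The 3 extra days are Wed, Thu, Fri — 3 of them qualify.
Total: 335 + 3 = 338.
Holidays: 19 November 1972 (Sun); 17 January 1973 (Wed); 21 February 1973 (Wed); 15 March 1973 (Thu).
3 of the 4 holidays fall on weekdays; the rest are weekends and were already excluded.
Business days: 338 − 3 = 335.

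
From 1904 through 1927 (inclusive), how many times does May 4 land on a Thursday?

4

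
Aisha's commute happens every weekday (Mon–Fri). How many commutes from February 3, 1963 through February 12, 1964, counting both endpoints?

February 3, 1963 is a Sunday.
The range spans 375 days (inclusive of both endpoints).
375 = 7 × 53 + 4, so there are 53 full weeks plus 4 extra days.
Each full week contributes 5 weekdays (Mon–Fri): 53 × 5 = 265.
The 4 extra days are Sunday, Monday, Tuesday, Wednesday — 3 of them qualify.
Total: 265 + 3 = 268.

268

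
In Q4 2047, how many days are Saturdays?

13

1 October 2047 is a Tuesday.
From 1 October 2047 to 31 December 2047 is 92 days inclusive.
92 = 7 × 13 + 1, so there are 13 full weeks plus 1 extra day.
Each full week contributes one Saturday: 13 so far.
The 1 extra day is Tuesday — none qualify.
Total: 13 + 0 = 13.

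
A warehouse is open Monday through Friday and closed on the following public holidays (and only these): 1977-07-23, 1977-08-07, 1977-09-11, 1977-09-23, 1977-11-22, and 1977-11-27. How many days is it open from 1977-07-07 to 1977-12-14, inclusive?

113 business days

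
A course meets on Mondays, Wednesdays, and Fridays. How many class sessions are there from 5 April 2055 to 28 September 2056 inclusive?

233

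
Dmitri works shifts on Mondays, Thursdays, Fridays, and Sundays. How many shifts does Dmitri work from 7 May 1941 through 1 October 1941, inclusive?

7 May 1941 is a Wednesday.
That's 148 days from start to end, counting both.
148 = 7 × 21 + 1, so there are 21 full weeks plus 1 extra day.
Each full week contributes 4 days from the set (Mon, Thu, Fri, Sun): 21 × 4 = 84.
The 1 extra day is Wednesday — none qualify.
Total: 84 + 0 = 84.

84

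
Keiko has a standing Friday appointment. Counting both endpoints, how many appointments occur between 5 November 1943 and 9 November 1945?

5 November 1943 is a Friday.
That's 736 days from start to end, counting both.
736 = 7 × 105 + 1, so there are 105 full weeks plus 1 extra day.
Each full week contributes one Friday: 105 so far.
The 1 extra day is Fri — 1 of them qualifies.
Total: 105 + 1 = 106.

106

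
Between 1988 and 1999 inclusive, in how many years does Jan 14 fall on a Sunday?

Day of week of January 14 in each year:
1988: Thu, 1989: Sat, 1990: Sun ✓, 1991: Mon, 1992: Tue, 1993: Thu, 1994: Fri, 1995: Sat, 1996: Sun ✓, 1997: Tue, 1998: Wed, 1999: Thu
Sundays: 1990, 1996.

2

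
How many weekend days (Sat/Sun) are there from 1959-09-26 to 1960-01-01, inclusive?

28

1959-09-26 is a Saturday.
That's 98 days from start to end, counting both.
98 = 7 × 14, so the span is exactly 14 full weeks.
Each full week contributes 2 weekend days (Sat, Sun): 14 × 2 = 28.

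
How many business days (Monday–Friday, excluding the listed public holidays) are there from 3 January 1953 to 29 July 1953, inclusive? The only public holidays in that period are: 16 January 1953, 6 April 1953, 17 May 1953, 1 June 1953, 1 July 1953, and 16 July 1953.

143

3 January 1953 is a Saturday.
From 3 January 1953 to 29 July 1953 is 208 days inclusive.
208 = 7 × 29 + 5, so there are 29 full weeks plus 5 extra days.
Each full week contributes 5 weekdays (Mon–Fri): 29 × 5 = 145.
The 5 extra days are Sat, Sun, Mon, Tue, Wed — 3 of them qualify.
Total: 145 + 3 = 148.
Holidays: 16 January 1953 (Fri); 6 April 1953 (Mon); 17 May 1953 (Sun); 1 June 1953 (Mon); 1 July 1953 (Wed); 16 July 1953 (Thu).
5 of the 6 holidays fall on weekdays; the rest are weekends and were already excluded.
Business days: 148 − 5 = 143.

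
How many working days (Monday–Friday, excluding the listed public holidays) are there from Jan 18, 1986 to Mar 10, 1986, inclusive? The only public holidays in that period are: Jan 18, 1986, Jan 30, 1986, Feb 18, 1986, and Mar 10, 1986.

Jan 18, 1986 is a Saturday.
That's 52 days from start to end, counting both.
52 = 7 × 7 + 3, so there are 7 full weeks plus 3 extra days.
Each full week contributes 5 weekdays (Mon–Fri): 7 × 5 = 35.
The 3 extra days are Saturday, Sunday, Monday — 1 of them qualifies.
Total: 35 + 1 = 36.
Holidays: Jan 18, 1986 (Sat); Jan 30, 1986 (Thu); Feb 18, 1986 (Tue); Mar 10, 1986 (Mon).
3 of the 4 holidays fall on weekdays; the rest are weekends and were already excluded.
Business days: 36 − 3 = 33.

33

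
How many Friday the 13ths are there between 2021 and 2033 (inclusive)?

Friday-the-13ths by year:
2021: Aug
2022: May
2023: Jan, Oct
2024: Sep, Dec
2025: Jun
2026: Feb, Mar, Nov
2027: Aug
2028: Oct
2029: Apr, Jul
2030: Sep, Dec
2031: Jun
2032: Feb, Aug
2033: May

20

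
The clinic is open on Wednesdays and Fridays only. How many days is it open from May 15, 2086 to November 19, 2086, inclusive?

May 15, 2086 is a Wednesday.
The range spans 189 days (inclusive of both endpoints).
189 = 7 × 27, so the span is exactly 27 full weeks.
Each full week contributes 2 days from the set (Wed, Fri): 27 × 2 = 54.
Total: 54.

54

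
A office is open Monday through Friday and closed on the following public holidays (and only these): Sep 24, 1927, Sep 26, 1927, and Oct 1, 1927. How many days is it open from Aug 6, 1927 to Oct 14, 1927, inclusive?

Aug 6, 1927 is a Saturday.
From Aug 6, 1927 to Oct 14, 1927 is 70 days inclusive.
70 = 7 × 10, so the span is exactly 10 full weeks.
Each full week contributes 5 weekdays (Mon–Fri): 10 × 5 = 50.
Total: 50.
Holidays: Sep 24, 1927 (Sat); Sep 26, 1927 (Mon); Oct 1, 1927 (Sat).
1 of the 3 holidays fall on weekdays; the rest are weekends and were already excluded.
Business days: 50 − 1 = 49.

49 business days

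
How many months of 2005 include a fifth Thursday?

4

A month has five Thursdays exactly when Thursday falls within its first (length − 28) days.
Jan: 31 days, starts Sat → 5 of Sat, Sun, Mon
Feb: 28 days, starts Tue → 5 of (none)
Mar: 31 days, starts Tue → 5 of Tue, Wed, Thu ✓
Apr: 30 days, starts Fri → 5 of Fri, Sat
May: 31 days, starts Sun → 5 of Sun, Mon, Tue
Jun: 30 days, starts Wed → 5 of Wed, Thu ✓
Jul: 31 days, starts Fri → 5 of Fri, Sat, Sun
Aug: 31 days, starts Mon → 5 of Mon, Tue, Wed
Sep: 30 days, starts Thu → 5 of Thu, Fri ✓
Oct: 31 days, starts Sat → 5 of Sat, Sun, Mon
Nov: 30 days, starts Tue → 5 of Tue, Wed
Dec: 31 days, starts Thu → 5 of Thu, Fri, Sat ✓
Months with five Thursdays: Mar, Jun, Sep, Dec.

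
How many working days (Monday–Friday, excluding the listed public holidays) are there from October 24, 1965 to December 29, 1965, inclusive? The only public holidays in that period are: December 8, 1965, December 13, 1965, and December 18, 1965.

46 working days

October 24, 1965 is a Sunday.
The range spans 67 days (inclusive of both endpoints).
67 = 7 × 9 + 4, so there are 9 full weeks plus 4 extra days.
Each full week contributes 5 weekdays (Mon–Fri): 9 × 5 = 45.
The 4 extra days are Sun, Mon, Tue, Wed — 3 of them qualify.
Total: 45 + 3 = 48.
Holidays: December 8, 1965 (Wed); December 13, 1965 (Mon); December 18, 1965 (Sat).
2 of the 3 holidays fall on weekdays; the rest are weekends and were already excluded.
Business days: 48 − 2 = 46.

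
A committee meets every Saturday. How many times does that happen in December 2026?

Dec 1, 2026 is a Tuesday.
That's 31 days from start to end, counting both.
31 = 7 × 4 + 3, so there are 4 full weeks plus 3 extra days.
Each full week contributes one Saturday: 4 so far.
The 3 extra days are Tue, Wed, Thu — none qualify.
Total: 4 + 0 = 4.

4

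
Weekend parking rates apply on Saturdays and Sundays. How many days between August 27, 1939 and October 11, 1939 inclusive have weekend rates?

13

August 27, 1939 is a Sunday.
That's 46 days from start to end, counting both.
46 = 7 × 6 + 4, so there are 6 full weeks plus 4 extra days.
Each full week contributes 2 weekend days (Sat, Sun): 6 × 2 = 12.
The 4 extra days are Sunday, Monday, Tuesday, Wednesday — 1 of them qualifies.
Total: 12 + 1 = 13.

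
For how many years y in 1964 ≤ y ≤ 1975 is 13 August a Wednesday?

2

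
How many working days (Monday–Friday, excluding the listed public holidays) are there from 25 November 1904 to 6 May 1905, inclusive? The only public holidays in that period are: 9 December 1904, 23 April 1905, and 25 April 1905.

25 November 1904 is a Friday.
That's 163 days from start to end, counting both.
163 = 7 × 23 + 2, so there are 23 full weeks plus 2 extra days.
Each full week contributes 5 weekdays (Mon–Fri): 23 × 5 = 115.
The 2 extra days are Friday, Saturday — 1 of them qualifies.
Total: 115 + 1 = 116.
Holidays: 9 December 1904 (Fri); 23 April 1905 (Sun); 25 April 1905 (Tue).
2 of the 3 holidays fall on weekdays; the rest are weekends and were already excluded.
Business days: 116 − 2 = 114.

114 working days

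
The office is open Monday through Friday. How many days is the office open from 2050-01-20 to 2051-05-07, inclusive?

2050-01-20 is a Thursday.
The range spans 473 days (inclusive of both endpoints).
473 = 7 × 67 + 4, so there are 67 full weeks plus 4 extra days.
Each full week contributes 5 weekdays (Mon–Fri): 67 × 5 = 335.
The 4 extra days are Thursday, Friday, Saturday, Sunday — 2 of them qualify.
Total: 335 + 2 = 337.

337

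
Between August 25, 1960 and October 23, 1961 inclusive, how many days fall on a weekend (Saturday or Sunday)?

122

August 25, 1960 is a Thursday.
That's 425 days from start to end, counting both.
425 = 7 × 60 + 5, so there are 60 full weeks plus 5 extra days.
Each full week contributes 2 weekend days (Sat, Sun): 60 × 2 = 120.
The 5 extra days are Thu, Fri, Sat, Sun, Mon — 2 of them qualify.
Total: 120 + 2 = 122.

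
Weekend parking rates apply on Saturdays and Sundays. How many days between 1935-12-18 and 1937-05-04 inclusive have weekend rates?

144

1935-12-18 is a Wednesday.
From 1935-12-18 to 1937-05-04 is 504 days inclusive.
504 = 7 × 72, so the span is exactly 72 full weeks.
Each full week contributes 2 weekend days (Sat, Sun): 72 × 2 = 144.
Total: 144.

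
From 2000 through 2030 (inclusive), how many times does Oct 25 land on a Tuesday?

Day of week of October 25 in each year:
2000: Wed, 2001: Thu, 2002: Fri, 2003: Sat, 2004: Mon, 2005: Tue ✓, 2006: Wed, 2007: Thu, 2008: Sat, 2009: Sun, 2010: Mon, 2011: Tue ✓, 2012: Thu, 2013: Fri, 2014: Sat, 2015: Sun, 2016: Tue ✓, 2017: Wed, 2018: Thu, 2019: Fri, 2020: Sun, 2021: Mon, 2022: Tue ✓, 2023: Wed, 2024: Fri, 2025: Sat, 2026: Sun, 2027: Mon, 2028: Wed, 2029: Thu, 2030: Fri
Tuesdays: 2005, 2011, 2016, 2022.

4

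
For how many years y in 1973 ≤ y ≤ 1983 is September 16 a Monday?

1

Day of week of September 16 in each year:
1973: Sun, 1974: Mon ✓, 1975: Tue, 1976: Thu, 1977: Fri, 1978: Sat, 1979: Sun, 1980: Tue, 1981: Wed, 1982: Thu, 1983: Fri
Mondays: 1974.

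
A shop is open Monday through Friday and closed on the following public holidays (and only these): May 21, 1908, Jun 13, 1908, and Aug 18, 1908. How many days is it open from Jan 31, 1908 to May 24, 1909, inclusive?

Jan 31, 1908 is a Friday.
From Jan 31, 1908 to May 24, 1909 is 480 days inclusive.
480 = 7 × 68 + 4, so there are 68 full weeks plus 4 extra days.
Each full week contributes 5 weekdays (Mon–Fri): 68 × 5 = 340.
The 4 extra days are Fri, Sat, Sun, Mon — 2 of them qualify.
Total: 340 + 2 = 342.
Holidays: May 21, 1908 (Thu); Jun 13, 1908 (Sat); Aug 18, 1908 (Tue).
2 of the 3 holidays fall on weekdays; the rest are weekends and were already excluded.
Business days: 342 − 2 = 340.

340 working days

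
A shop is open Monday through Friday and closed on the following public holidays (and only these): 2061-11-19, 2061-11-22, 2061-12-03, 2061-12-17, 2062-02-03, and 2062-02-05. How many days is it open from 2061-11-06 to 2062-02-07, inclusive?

65 working days

2061-11-06 is a Sunday.
That's 94 days from start to end, counting both.
94 = 7 × 13 + 3, so there are 13 full weeks plus 3 extra days.
Each full week contributes 5 weekdays (Mon–Fri): 13 × 5 = 65.
The 3 extra days are Sunday, Monday, Tuesday — 2 of them qualify.
Total: 65 + 2 = 67.
Holidays: 2061-11-19 (Sat); 2061-11-22 (Tue); 2061-12-03 (Sat); 2061-12-17 (Sat); 2062-02-03 (Fri); 2062-02-05 (Sun).
2 of the 6 holidays fall on weekdays; the rest are weekends and were already excluded.
Business days: 67 − 2 = 65.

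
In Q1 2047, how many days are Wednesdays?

13

2047-01-01 is a Tuesday.
From 2047-01-01 to 2047-03-31 is 90 days inclusive.
90 = 7 × 12 + 6, so there are 12 full weeks plus 6 extra days.
Each full week contributes one Wednesday: 12 so far.
The 6 extra days are Tuesday, Wednesday, Thursday, Friday, Saturday, Sunday — 1 of them qualifies.
Total: 12 + 1 = 13.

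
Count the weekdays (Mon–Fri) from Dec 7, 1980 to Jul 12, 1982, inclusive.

416 weekdays

Dec 7, 1980 is a Sunday.
The range spans 583 days (inclusive of both endpoints).
583 = 7 × 83 + 2, so there are 83 full weeks plus 2 extra days.
Each full week contributes 5 weekdays (Mon–Fri): 83 × 5 = 415.
The 2 extra days are Sun, Mon — 1 of them qualifies.
Total: 415 + 1 = 416.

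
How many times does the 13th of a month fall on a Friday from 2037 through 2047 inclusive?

Friday-the-13ths by year:
2037: Feb, Mar, Nov
2038: Aug
2039: May
2040: Jan, Apr, Jul
2041: Sep, Dec
2042: Jun
2043: Feb, Mar, Nov
2044: May
2045: Jan, Oct
2046: Apr, Jul
2047: Sep, Dec

21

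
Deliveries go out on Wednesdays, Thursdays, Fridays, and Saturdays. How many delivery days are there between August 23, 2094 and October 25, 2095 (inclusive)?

244

August 23, 2094 is a Monday.
The range spans 429 days (inclusive of both endpoints).
429 = 7 × 61 + 2, so there are 61 full weeks plus 2 extra days.
Each full week contributes 4 days from the set (Wed, Thu, Fri, Sat): 61 × 4 = 244.
The 2 extra days are Mon, Tue — none qualify.
Total: 244 + 0 = 244.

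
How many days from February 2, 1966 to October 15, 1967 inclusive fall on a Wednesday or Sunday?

February 2, 1966 is a Wednesday.
That's 621 days from start to end, counting both.
621 = 7 × 88 + 5, so there are 88 full weeks plus 5 extra days.
Each full week contributes 2 days from the set (Wed, Sun): 88 × 2 = 176.
The 5 extra days are Wed, Thu, Fri, Sat, Sun — 2 of them qualify.
Total: 176 + 2 = 178.

178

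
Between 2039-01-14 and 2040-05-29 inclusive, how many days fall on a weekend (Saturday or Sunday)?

2039-01-14 is a Friday.
The range spans 502 days (inclusive of both endpoints).
502 = 7 × 71 + 5, so there are 71 full weeks plus 5 extra days.
Each full week contributes 2 weekend days (Sat, Sun): 71 × 2 = 142.
The 5 extra days are Friday, Saturday, Sunday, Monday, Tuesday — 2 of them qualify.
Total: 142 + 2 = 144.

144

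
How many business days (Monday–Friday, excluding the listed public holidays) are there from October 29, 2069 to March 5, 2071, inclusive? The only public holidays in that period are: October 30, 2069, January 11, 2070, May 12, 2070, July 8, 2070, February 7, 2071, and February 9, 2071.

349 business days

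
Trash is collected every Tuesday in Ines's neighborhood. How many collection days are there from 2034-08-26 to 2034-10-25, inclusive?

9

2034-08-26 is a Saturday.
That's 61 days from start to end, counting both.
61 = 7 × 8 + 5, so there are 8 full weeks plus 5 extra days.
Each full week contributes one Tuesday: 8 so far.
The 5 extra days are Saturday, Sunday, Monday, Tuesday, Wednesday — 1 of them qualifies.
Total: 8 + 1 = 9.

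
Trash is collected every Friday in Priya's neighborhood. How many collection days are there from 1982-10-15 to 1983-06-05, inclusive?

34

1982-10-15 is a Friday.
The range spans 234 days (inclusive of both endpoints).
234 = 7 × 33 + 3, so there are 33 full weeks plus 3 extra days.
Each full week contributes one Friday: 33 so far.
The 3 extra days are Friday, Saturday, Sunday — 1 of them qualifies.
Total: 33 + 1 = 34.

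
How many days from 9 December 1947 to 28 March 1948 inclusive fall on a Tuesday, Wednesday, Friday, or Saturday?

64

9 December 1947 is a Tuesday.
From 9 December 1947 to 28 March 1948 is 111 days inclusive.
111 = 7 × 15 + 6, so there are 15 full weeks plus 6 extra days.
Each full week contributes 4 days from the set (Tue, Wed, Fri, Sat): 15 × 4 = 60.
The 6 extra days are Tuesday, Wednesday, Thursday, Friday, Saturday, Sunday — 4 of them qualify.
Total: 60 + 4 = 64.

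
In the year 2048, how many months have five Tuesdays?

A month has five Tuesdays exactly when Tuesday falls within its first (length − 28) days.
Jan: 31 days, starts Wed → 5 of Wed, Thu, Fri
Feb: 29 days, starts Sat → 5 of Sat
Mar: 31 days, starts Sun → 5 of Sun, Mon, Tue ✓
Apr: 30 days, starts Wed → 5 of Wed, Thu
May: 31 days, starts Fri → 5 of Fri, Sat, Sun
Jun: 30 days, starts Mon → 5 of Mon, Tue ✓
Jul: 31 days, starts Wed → 5 of Wed, Thu, Fri
Aug: 31 days, starts Sat → 5 of Sat, Sun, Mon
Sep: 30 days, starts Tue → 5 of Tue, Wed ✓
Oct: 31 days, starts Thu → 5 of Thu, Fri, Sat
Nov: 30 days, starts Sun → 5 of Sun, Mon
Dec: 31 days, starts Tue → 5 of Tue, Wed, Thu ✓
Months with five Tuesdays: Mar, Jun, Sep, Dec.

4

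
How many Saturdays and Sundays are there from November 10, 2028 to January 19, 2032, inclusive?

334

November 10, 2028 is a Friday.
From November 10, 2028 to January 19, 2032 is 1166 days inclusive.
1166 = 7 × 166 + 4, so there are 166 full weeks plus 4 extra days.
Each full week contributes 2 weekend days (Sat, Sun): 166 × 2 = 332.
The 4 extra days are Friday, Saturday, Sunday, Monday — 2 of them qualify.
Total: 332 + 2 = 334.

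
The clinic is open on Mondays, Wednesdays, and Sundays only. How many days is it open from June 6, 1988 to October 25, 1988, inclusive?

61

June 6, 1988 is a Monday.
From June 6, 1988 to October 25, 1988 is 142 days inclusive.
142 = 7 × 20 + 2, so there are 20 full weeks plus 2 extra days.
Each full week contributes 3 days from the set (Mon, Wed, Sun): 20 × 3 = 60.
The 2 extra days are Monday, Tuesday — 1 of them qualifies.
Total: 60 + 1 = 61.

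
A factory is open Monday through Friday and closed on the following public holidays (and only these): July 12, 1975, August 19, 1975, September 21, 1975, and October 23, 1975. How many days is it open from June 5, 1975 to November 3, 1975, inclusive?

June 5, 1975 is a Thursday.
From June 5, 1975 to November 3, 1975 is 152 days inclusive.
152 = 7 × 21 + 5, so there are 21 full weeks plus 5 extra days.
Each full week contributes 5 weekdays (Mon–Fri): 21 × 5 = 105.
The 5 extra days are Thursday, Friday, Saturday, Sunday, Monday — 3 of them qualify.
Total: 105 + 3 = 108.
Holidays: July 12, 1975 (Sat); August 19, 1975 (Tue); September 21, 1975 (Sun); October 23, 1975 (Thu).
2 of the 4 holidays fall on weekdays; the rest are weekends and were already excluded.
Business days: 108 − 2 = 106.

106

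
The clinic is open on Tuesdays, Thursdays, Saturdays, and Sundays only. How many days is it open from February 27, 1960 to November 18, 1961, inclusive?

February 27, 1960 is a Saturday.
The range spans 631 days (inclusive of both endpoints).
631 = 7 × 90 + 1, so there are 90 full weeks plus 1 extra day.
Each full week contributes 4 days from the set (Tue, Thu, Sat, Sun): 90 × 4 = 360.
The 1 extra day is Saturday — 1 of them qualifies.
Total: 360 + 1 = 361.

361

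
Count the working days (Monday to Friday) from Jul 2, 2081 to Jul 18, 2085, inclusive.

Jul 2, 2081 is a Wednesday.
That's 1478 days from start to end, counting both.
1478 = 7 × 211 + 1, so there are 211 full weeks plus 1 extra day.
Each full week contributes 5 weekdays (Mon–Fri): 211 × 5 = 1055.
The 1 extra day is Wed — 1 of them qualifies.
Total: 1055 + 1 = 1056.

1056 weekdays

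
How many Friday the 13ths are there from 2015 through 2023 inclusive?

16

Friday-the-13ths by year:
2015: Feb, Mar, Nov
2016: May
2017: Jan, Oct
2018: Apr, Jul
2019: Sep, Dec
2020: Mar, Nov
2021: Aug
2022: May
2023: Jan, Oct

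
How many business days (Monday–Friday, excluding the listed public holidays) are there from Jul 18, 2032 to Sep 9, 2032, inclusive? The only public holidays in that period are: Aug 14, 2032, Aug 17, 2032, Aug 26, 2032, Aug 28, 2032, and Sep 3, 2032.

36 business days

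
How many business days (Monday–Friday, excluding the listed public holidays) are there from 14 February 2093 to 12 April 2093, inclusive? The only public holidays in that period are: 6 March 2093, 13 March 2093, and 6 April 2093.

37 business days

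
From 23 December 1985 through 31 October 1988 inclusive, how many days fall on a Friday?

23 December 1985 is a Monday.
From 23 December 1985 to 31 October 1988 is 1044 days inclusive.
1044 = 7 × 149 + 1, so there are 149 full weeks plus 1 extra day.
Each full week contributes one Friday: 149 so far.
The 1 extra day is Mon — none qualify.
Total: 149 + 0 = 149.

149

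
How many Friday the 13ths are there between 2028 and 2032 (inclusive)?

8

Friday-the-13ths by year:
2028: Oct
2029: Apr, Jul
2030: Sep, Dec
2031: Jun
2032: Feb, Aug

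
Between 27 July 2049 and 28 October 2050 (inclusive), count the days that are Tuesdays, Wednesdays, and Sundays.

27 July 2049 is a Tuesday.
That's 459 days from start to end, counting both.
459 = 7 × 65 + 4, so there are 65 full weeks plus 4 extra days.
Each full week contributes 3 days from the set (Tue, Wed, Sun): 65 × 3 = 195.
The 4 extra days are Tuesday, Wednesday, Thursday, Friday — 2 of them qualify.
Total: 195 + 2 = 197.

197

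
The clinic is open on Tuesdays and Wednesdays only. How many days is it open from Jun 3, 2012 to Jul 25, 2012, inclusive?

16

Jun 3, 2012 is a Sunday.
The range spans 53 days (inclusive of both endpoints).
53 = 7 × 7 + 4, so there are 7 full weeks plus 4 extra days.
Each full week contributes 2 days from the set (Tue, Wed): 7 × 2 = 14.
The 4 extra days are Sunday, Monday, Tuesday, Wednesday — 2 of them qualify.
Total: 14 + 2 = 16.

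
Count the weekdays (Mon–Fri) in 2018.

261

January 1, 2018 is a Monday.
The range spans 365 days (inclusive of both endpoints).
365 = 7 × 52 + 1, so there are 52 full weeks plus 1 extra day.
Each full week contributes 5 weekdays (Mon–Fri): 52 × 5 = 260.
The 1 extra day is Mon — 1 of them qualifies.
Total: 260 + 1 = 261.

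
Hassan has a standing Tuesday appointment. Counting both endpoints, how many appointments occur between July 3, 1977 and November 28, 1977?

July 3, 1977 is a Sunday.
That's 149 days from start to end, counting both.
149 = 7 × 21 + 2, so there are 21 full weeks plus 2 extra days.
Each full week contributes one Tuesday: 21 so far.
The 2 extra days are Sun, Mon — none qualify.
Total: 21 + 0 = 21.

21 Tuesdays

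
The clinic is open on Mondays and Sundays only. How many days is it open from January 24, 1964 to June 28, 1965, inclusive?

January 24, 1964 is a Friday.
The range spans 522 days (inclusive of both endpoints).
522 = 7 × 74 + 4, so there are 74 full weeks plus 4 extra days.
Each full week contributes 2 days from the set (Mon, Sun): 74 × 2 = 148.
The 4 extra days are Friday, Saturday, Sunday, Monday — 2 of them qualify.
Total: 148 + 2 = 150.

150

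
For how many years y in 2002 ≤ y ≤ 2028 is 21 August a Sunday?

4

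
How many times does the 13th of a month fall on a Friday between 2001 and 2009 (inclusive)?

Friday-the-13ths by year:
2001: Apr, Jul
2002: Sep, Dec
2003: Jun
2004: Feb, Aug
2005: May
2006: Jan, Oct
2007: Apr, Jul
2008: Jun
2009: Feb, Mar, Nov

16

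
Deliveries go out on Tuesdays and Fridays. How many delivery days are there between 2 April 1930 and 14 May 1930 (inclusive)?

2 April 1930 is a Wednesday.
The range spans 43 days (inclusive of both endpoints).
43 = 7 × 6 + 1, so there are 6 full weeks plus 1 extra day.
Each full week contributes 2 days from the set (Tue, Fri): 6 × 2 = 12.
The 1 extra day is Wed — none qualify.
Total: 12 + 0 = 12.

12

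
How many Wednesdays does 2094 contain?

52

1 January 2094 is a Friday.
From 1 January 2094 to 31 December 2094 is 365 days inclusive.
365 = 7 × 52 + 1, so there are 52 full weeks plus 1 extra day.
Each full week contributes one Wednesday: 52 so far.
The 1 extra day is Friday — none qualify.
Total: 52 + 0 = 52.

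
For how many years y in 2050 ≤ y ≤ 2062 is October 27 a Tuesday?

1

Day of week of October 27 in each year:
2050: Thu, 2051: Fri, 2052: Sun, 2053: Mon, 2054: Tue ✓, 2055: Wed, 2056: Fri, 2057: Sat, 2058: Sun, 2059: Mon, 2060: Wed, 2061: Thu, 2062: Fri
Tuesdays: 2054.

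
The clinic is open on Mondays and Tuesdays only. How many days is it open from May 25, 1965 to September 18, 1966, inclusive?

May 25, 1965 is a Tuesday.
From May 25, 1965 to September 18, 1966 is 482 days inclusive.
482 = 7 × 68 + 6, so there are 68 full weeks plus 6 extra days.
Each full week contributes 2 days from the set (Mon, Tue): 68 × 2 = 136.
The 6 extra days are Tue, Wed, Thu, Fri, Sat, Sun — 1 of them qualifies.
Total: 136 + 1 = 137.

137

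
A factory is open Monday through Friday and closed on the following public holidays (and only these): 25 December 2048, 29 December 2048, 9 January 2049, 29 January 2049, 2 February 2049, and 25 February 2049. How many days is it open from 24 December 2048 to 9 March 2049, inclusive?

49 business days

24 December 2048 is a Thursday.
That's 76 days from start to end, counting both.
76 = 7 × 10 + 6, so there are 10 full weeks plus 6 extra days.
Each full week contributes 5 weekdays (Mon–Fri): 10 × 5 = 50.
The 6 extra days are Thu, Fri, Sat, Sun, Mon, Tue — 4 of them qualify.
Total: 50 + 4 = 54.
Holidays: 25 December 2048 (Fri); 29 December 2048 (Tue); 9 January 2049 (Sat); 29 January 2049 (Fri); 2 February 2049 (Tue); 25 February 2049 (Thu).
5 of the 6 holidays fall on weekdays; the rest are weekends and were already excluded.
Business days: 54 − 5 = 49.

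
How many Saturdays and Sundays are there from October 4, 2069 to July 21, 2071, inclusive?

October 4, 2069 is a Friday.
The range spans 656 days (inclusive of both endpoints).
656 = 7 × 93 + 5, so there are 93 full weeks plus 5 extra days.
Each full week contributes 2 weekend days (Sat, Sun): 93 × 2 = 186.
The 5 extra days are Friday, Saturday, Sunday, Monday, Tuesday — 2 of them qualify.
Total: 186 + 2 = 188.

188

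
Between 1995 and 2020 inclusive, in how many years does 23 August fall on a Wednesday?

4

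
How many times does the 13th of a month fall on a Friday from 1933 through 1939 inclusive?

12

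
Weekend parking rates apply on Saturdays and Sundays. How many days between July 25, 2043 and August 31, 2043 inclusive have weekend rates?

12

July 25, 2043 is a Saturday.
The range spans 38 days (inclusive of both endpoints).
38 = 7 × 5 + 3, so there are 5 full weeks plus 3 extra days.
Each full week contributes 2 weekend days (Sat, Sun): 5 × 2 = 10.
The 3 extra days are Saturday, Sunday, Monday — 2 of them qualify.
Total: 10 + 2 = 12.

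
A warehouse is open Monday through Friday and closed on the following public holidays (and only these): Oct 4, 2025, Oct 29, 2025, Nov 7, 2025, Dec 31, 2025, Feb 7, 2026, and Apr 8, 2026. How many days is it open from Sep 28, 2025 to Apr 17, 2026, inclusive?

141

Sep 28, 2025 is a Sunday.
The range spans 202 days (inclusive of both endpoints).
202 = 7 × 28 + 6, so there are 28 full weeks plus 6 extra days.
Each full week contributes 5 weekdays (Mon–Fri): 28 × 5 = 140.
The 6 extra days are Sun, Mon, Tue, Wed, Thu, Fri — 5 of them qualify.
Total: 140 + 5 = 145.
Holidays: Oct 4, 2025 (Sat); Oct 29, 2025 (Wed); Nov 7, 2025 (Fri); Dec 31, 2025 (Wed); Feb 7, 2026 (Sat); Apr 8, 2026 (Wed).
4 of the 6 holidays fall on weekdays; the rest are weekends and were already excluded.
Business days: 145 − 4 = 141.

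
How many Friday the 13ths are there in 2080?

2

The 13th falls on a Friday when the month's 13th has weekday Fri.
Jan 13 is Sat; Feb 13 is Tue; Mar 13 is Wed; Apr 13 is Sat; May 13 is Mon; Jun 13 is Thu; Jul 13 is Sat; Aug 13 is Tue; Sep 13 is Fri ✓; Oct 13 is Sun; Nov 13 is Wed; Dec 13 is Fri ✓.
Friday the 13ths: Sep, Dec.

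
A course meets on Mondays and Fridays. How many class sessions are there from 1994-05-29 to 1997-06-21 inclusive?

1994-05-29 is a Sunday.
From 1994-05-29 to 1997-06-21 is 1120 days inclusive.
1120 = 7 × 160, so the span is exactly 160 full weeks.
Each full week contributes 2 days from the set (Mon, Fri): 160 × 2 = 320.

320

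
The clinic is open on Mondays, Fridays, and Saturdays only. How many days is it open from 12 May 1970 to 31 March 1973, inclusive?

12 May 1970 is a Tuesday.
That's 1055 days from start to end, counting both.
1055 = 7 × 150 + 5, so there are 150 full weeks plus 5 extra days.
Each full week contributes 3 days from the set (Mon, Fri, Sat): 150 × 3 = 450.
The 5 extra days are Tue, Wed, Thu, Fri, Sat — 2 of them qualify.
Total: 450 + 2 = 452.

452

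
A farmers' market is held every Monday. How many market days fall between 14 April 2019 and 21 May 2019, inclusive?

14 April 2019 is a Sunday.
From 14 April 2019 to 21 May 2019 is 38 days inclusive.
38 = 7 × 5 + 3, so there are 5 full weeks plus 3 extra days.
Each full week contributes one Monday: 5 so far.
The 3 extra days are Sunday, Monday, Tuesday — 1 of them qualifies.
Total: 5 + 1 = 6.

6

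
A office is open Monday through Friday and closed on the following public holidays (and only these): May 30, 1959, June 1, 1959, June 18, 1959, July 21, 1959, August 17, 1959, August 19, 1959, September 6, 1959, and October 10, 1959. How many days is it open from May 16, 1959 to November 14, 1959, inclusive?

May 16, 1959 is a Saturday.
From May 16, 1959 to November 14, 1959 is 183 days inclusive.
183 = 7 × 26 + 1, so there are 26 full weeks plus 1 extra day.
Each full week contributes 5 weekdays (Mon–Fri): 26 × 5 = 130.
The 1 extra day is Saturday — none qualify.
Total: 130 + 0 = 130.
Holidays: May 30, 1959 (Sat); June 1, 1959 (Mon); June 18, 1959 (Thu); July 21, 1959 (Tue); August 17, 1959 (Mon); August 19, 1959 (Wed); September 6, 1959 (Sun); October 10, 1959 (Sat).
5 of the 8 holidays fall on weekdays; the rest are weekends and were already excluded.
Business days: 130 − 5 = 125.

125 working days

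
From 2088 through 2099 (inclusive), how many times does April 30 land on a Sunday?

Day of week of April 30 in each year:
2088: Fri, 2089: Sat, 2090: Sun ✓, 2091: Mon, 2092: Wed, 2093: Thu, 2094: Fri, 2095: Sat, 2096: Mon, 2097: Tue, 2098: Wed, 2099: Thu
Sundays: 2090.

1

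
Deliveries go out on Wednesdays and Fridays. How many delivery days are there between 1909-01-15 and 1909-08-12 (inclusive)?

60

1909-01-15 is a Friday.
From 1909-01-15 to 1909-08-12 is 210 days inclusive.
210 = 7 × 30, so the span is exactly 30 full weeks.
Each full week contributes 2 days from the set (Wed, Fri): 30 × 2 = 60.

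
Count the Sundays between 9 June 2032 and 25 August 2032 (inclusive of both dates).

9 June 2032 is a Wednesday.
From 9 June 2032 to 25 August 2032 is 78 days inclusive.
78 = 7 × 11 + 1, so there are 11 full weeks plus 1 extra day.
Each full week contributes one Sunday: 11 so far.
The 1 extra day is Wednesday — none qualify.
Total: 11 + 0 = 11.

11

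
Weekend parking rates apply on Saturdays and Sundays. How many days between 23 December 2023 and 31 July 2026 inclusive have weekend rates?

272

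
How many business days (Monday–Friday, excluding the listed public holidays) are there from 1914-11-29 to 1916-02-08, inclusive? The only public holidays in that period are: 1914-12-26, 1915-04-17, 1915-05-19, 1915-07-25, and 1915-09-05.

1914-11-29 is a Sunday.
From 1914-11-29 to 1916-02-08 is 437 days inclusive.
437 = 7 × 62 + 3, so there are 62 full weeks plus 3 extra days.
Each full week contributes 5 weekdays (Mon–Fri): 62 × 5 = 310.
The 3 extra days are Sun, Mon, Tue — 2 of them qualify.
Total: 310 + 2 = 312.
Holidays: 1914-12-26 (Sat); 1915-04-17 (Sat); 1915-05-19 (Wed); 1915-07-25 (Sun); 1915-09-05 (Sun).
1 of the 5 holidays fall on weekdays; the rest are weekends and were already excluded.
Business days: 312 − 1 = 311.

311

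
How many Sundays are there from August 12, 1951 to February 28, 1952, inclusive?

29

August 12, 1951 is a Sunday.
That's 201 days from start to end, counting both.
201 = 7 × 28 + 5, so there are 28 full weeks plus 5 extra days.
Each full week contributes one Sunday: 28 so far.
The 5 extra days are Sunday, Monday, Tuesday, Wednesday, Thursday — 1 of them qualifies.
Total: 28 + 1 = 29.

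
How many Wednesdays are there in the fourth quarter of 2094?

13

2094-10-01 is a Friday.
From 2094-10-01 to 2094-12-31 is 92 days inclusive.
92 = 7 × 13 + 1, so there are 13 full weeks plus 1 extra day.
Each full week contributes one Wednesday: 13 so far.
The 1 extra day is Friday — none qualify.
Total: 13 + 0 = 13.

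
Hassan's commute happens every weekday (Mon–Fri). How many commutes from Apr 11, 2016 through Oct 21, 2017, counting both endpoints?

Apr 11, 2016 is a Monday.
The range spans 559 days (inclusive of both endpoints).
559 = 7 × 79 + 6, so there are 79 full weeks plus 6 extra days.
Each full week contributes 5 weekdays (Mon–Fri): 79 × 5 = 395.
The 6 extra days are Monday, Tuesday, Wednesday, Thursday, Friday, Saturday — 5 of them qualify.
Total: 395 + 5 = 400.

400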